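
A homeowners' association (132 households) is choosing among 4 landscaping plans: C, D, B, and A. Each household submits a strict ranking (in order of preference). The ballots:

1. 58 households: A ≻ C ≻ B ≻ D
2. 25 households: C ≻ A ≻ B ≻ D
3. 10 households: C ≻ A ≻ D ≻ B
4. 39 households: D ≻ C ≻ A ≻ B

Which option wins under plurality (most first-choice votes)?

First-place votes: C 35, D 39, B 0, A 58.
A has the most first-place votes.

A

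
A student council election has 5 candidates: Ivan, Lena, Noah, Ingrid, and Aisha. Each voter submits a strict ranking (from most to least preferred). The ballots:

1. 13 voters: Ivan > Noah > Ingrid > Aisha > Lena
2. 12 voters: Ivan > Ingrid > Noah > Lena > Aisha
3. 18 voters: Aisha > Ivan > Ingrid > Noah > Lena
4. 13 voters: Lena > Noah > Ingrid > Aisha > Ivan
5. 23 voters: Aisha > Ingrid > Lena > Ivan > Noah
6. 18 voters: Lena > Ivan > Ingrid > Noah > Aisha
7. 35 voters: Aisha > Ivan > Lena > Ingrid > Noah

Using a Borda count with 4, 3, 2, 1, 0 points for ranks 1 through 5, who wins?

Ivan: 13·4 + 12·4 + 18·3 + 13·0 + 23·1 + 18·3 + 35·3 = 336
Lena: 13·0 + 12·1 + 18·0 + 13·4 + 23·2 + 18·4 + 35·2 = 252
Noah: 13·3 + 12·2 + 18·1 + 13·3 + 23·0 + 18·1 + 35·0 = 138
Ingrid: 13·2 + 12·3 + 18·2 + 13·2 + 23·3 + 18·2 + 35·1 = 264
Aisha: 13·1 + 12·0 + 18·4 + 13·1 + 23·4 + 18·0 + 35·4 = 330
Ivan has the highest Borda score (336).

Ivan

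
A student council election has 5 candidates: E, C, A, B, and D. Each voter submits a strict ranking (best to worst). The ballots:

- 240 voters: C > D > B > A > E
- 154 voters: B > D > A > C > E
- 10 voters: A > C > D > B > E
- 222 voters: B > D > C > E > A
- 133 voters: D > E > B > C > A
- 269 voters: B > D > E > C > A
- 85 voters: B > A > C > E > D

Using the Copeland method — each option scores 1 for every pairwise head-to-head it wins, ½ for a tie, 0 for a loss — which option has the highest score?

B

E: beats A; loses to C, B, and D → score 1.
C: beats E and A; loses to B and D → score 2.
A: loses to E, C, B, and D → score 0.
B: beats E, C, A, and D → score 4.
D: beats E, C, and A; loses to B → score 3.
B has the best pairwise record.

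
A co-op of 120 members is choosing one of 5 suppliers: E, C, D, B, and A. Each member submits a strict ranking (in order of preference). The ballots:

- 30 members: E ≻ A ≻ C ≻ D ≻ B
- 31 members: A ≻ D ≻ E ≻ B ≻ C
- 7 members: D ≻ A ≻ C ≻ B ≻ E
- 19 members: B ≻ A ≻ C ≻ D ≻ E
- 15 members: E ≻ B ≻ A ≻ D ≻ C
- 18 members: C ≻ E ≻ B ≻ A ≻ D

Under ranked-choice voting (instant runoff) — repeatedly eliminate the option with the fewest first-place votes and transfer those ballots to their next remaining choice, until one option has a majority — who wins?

E

Round 1: E 45, C 18, D 7, B 19, A 31. Eliminate D.
Round 2: E 45, C 18, B 19, A 38. Eliminate C.
Round 3: E 63, B 19, A 38. E has a majority.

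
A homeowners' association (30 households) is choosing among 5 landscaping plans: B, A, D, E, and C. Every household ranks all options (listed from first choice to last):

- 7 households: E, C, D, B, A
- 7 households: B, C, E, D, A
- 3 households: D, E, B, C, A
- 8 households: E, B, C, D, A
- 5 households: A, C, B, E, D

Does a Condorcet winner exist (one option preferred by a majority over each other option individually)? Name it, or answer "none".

E vs B: 18–12 for E.
E vs A: 25–5 for E.
E vs D: 27–3 for E.
E vs C: 18–12 for E.
E beats every other option head-to-head.

E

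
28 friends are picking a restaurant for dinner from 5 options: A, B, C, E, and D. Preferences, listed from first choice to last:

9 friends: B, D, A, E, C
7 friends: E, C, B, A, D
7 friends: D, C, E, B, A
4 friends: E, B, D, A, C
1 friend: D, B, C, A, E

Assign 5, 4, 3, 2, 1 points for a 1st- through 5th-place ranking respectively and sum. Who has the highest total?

B

A: 9·3 + 7·2 + 7·1 + 4·2 + 1·2 = 58
B: 9·5 + 7·3 + 7·2 + 4·4 + 1·4 = 100
C: 9·1 + 7·4 + 7·4 + 4·1 + 1·3 = 72
E: 9·2 + 7·5 + 7·3 + 4·5 + 1·1 = 95
D: 9·4 + 7·1 + 7·5 + 4·3 + 1·5 = 95
B has the highest Borda score (100).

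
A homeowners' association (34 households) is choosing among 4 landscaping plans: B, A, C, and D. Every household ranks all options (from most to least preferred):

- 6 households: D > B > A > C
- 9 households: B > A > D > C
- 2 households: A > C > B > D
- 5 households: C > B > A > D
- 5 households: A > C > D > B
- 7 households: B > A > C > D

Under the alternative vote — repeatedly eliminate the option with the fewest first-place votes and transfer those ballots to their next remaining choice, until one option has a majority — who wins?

B

Round 1: B 16, A 7, C 5, D 6. Eliminate C.
Round 2: B 21, A 7, D 6. B has a majority.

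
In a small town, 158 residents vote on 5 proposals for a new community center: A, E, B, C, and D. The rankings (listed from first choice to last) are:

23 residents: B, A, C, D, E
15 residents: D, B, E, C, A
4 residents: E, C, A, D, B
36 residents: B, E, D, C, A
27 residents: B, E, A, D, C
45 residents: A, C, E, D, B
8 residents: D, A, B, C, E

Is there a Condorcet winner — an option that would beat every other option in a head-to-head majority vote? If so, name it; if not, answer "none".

B vs A: 101–57 for B.
B vs E: 109–49 for B.
B vs C: 109–49 for B.
B vs D: 86–72 for B.
B beats every other option head-to-head.

B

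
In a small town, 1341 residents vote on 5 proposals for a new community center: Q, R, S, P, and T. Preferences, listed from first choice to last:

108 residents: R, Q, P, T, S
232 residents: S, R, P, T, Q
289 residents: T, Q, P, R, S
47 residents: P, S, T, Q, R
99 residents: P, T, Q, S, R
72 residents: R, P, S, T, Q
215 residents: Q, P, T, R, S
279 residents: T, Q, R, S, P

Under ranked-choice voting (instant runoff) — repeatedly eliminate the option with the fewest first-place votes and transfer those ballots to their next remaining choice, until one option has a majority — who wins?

Round 1: Q 215, R 180, S 232, P 146, T 568. Eliminate P.
Round 2: Q 215, R 180, S 279, T 667. Eliminate R.
Round 3: Q 323, S 351, T 667. Eliminate Q.
Round 4: S 351, T 990. T has a majority.

T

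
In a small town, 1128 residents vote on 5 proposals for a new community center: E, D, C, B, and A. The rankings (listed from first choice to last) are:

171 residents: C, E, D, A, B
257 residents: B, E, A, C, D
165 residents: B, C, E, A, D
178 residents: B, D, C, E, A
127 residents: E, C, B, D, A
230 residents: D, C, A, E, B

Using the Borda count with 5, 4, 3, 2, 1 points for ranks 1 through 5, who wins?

C

E: 171·4 + 257·4 + 165·3 + 178·2 + 127·5 + 230·2 = 3658
D: 171·3 + 257·1 + 165·1 + 178·4 + 127·2 + 230·5 = 3051
C: 171·5 + 257·2 + 165·4 + 178·3 + 127·4 + 230·4 = 3991
B: 171·1 + 257·5 + 165·5 + 178·5 + 127·3 + 230·1 = 3782
A: 171·2 + 257·3 + 165·2 + 178·1 + 127·1 + 230·3 = 2438
C has the highest Borda score (3991).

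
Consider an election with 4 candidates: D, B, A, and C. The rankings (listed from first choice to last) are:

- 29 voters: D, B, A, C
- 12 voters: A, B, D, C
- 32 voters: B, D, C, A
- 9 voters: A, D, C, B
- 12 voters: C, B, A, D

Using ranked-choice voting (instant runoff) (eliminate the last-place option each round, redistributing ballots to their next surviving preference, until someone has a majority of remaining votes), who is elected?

Round 1: D 29, B 32, A 21, C 12. Eliminate C.
Round 2: D 29, B 44, A 21. Eliminate A.
Round 3: D 38, B 56. B has a majority.

B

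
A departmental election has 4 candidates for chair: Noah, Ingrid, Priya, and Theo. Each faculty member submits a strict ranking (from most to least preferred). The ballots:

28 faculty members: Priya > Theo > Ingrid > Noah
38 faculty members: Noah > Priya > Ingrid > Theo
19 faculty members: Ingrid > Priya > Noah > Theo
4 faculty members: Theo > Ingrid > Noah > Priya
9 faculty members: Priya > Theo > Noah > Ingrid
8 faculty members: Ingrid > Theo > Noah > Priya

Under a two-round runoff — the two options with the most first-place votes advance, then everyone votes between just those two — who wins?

Round 1 first-place votes: Noah 38, Ingrid 27, Priya 37, Theo 4.
Noah and Priya advance.
Runoff: Noah is preferred to Priya by 50 voters; Priya by 56.
Priya wins the runoff.

Priya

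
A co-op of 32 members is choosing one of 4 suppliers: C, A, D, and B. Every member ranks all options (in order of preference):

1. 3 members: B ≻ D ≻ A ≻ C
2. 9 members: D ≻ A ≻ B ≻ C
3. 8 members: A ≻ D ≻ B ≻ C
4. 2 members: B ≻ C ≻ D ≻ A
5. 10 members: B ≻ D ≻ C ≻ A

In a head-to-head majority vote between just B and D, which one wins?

D

Voters preferring B to D: 15; preferring D to B: 17.
D wins the head-to-head.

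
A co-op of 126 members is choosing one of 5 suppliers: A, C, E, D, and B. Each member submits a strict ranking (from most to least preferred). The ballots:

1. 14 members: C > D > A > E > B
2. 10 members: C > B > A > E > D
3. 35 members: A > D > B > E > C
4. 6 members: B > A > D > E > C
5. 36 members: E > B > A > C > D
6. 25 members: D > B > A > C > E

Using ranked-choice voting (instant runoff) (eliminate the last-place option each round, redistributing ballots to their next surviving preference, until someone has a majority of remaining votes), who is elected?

Round 1: A 35, C 24, E 36, D 25, B 6. Eliminate B.
Round 2: A 41, C 24, E 36, D 25. Eliminate C.
Round 3: A 51, E 36, D 39. Eliminate E.
Round 4: A 87, D 39. A has a majority.

A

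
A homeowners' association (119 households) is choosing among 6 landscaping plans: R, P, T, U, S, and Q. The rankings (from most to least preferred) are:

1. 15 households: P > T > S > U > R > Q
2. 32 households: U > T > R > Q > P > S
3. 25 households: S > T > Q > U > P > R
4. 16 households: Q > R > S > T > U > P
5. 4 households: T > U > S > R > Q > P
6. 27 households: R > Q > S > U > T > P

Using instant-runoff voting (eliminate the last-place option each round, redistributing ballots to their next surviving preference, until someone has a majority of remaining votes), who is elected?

Round 1: R 27, P 15, T 4, U 32, S 25, Q 16. Eliminate T.
Round 2: R 27, P 15, U 36, S 25, Q 16. Eliminate P.
Round 3: R 27, U 36, S 40, Q 16. Eliminate Q.
Round 4: R 43, U 36, S 40. Eliminate U.
Round 5: R 75, S 44. R has a majority.

R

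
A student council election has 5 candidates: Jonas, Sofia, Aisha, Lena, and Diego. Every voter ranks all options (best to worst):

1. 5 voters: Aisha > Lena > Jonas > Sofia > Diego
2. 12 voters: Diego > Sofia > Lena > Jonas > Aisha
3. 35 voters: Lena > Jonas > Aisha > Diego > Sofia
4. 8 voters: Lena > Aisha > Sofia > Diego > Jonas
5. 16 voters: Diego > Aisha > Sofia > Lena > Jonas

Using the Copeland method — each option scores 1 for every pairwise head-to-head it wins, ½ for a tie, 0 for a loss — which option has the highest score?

Jonas: beats Sofia, Aisha, and Diego; loses to Lena → score 3.
Sofia: loses to Jonas, Aisha, Lena, and Diego → score 0.
Aisha: beats Sofia and Diego; loses to Jonas and Lena → score 2.
Lena: beats Jonas, Sofia, Aisha, and Diego → score 4.
Diego: beats Sofia; loses to Jonas, Aisha, and Lena → score 1.
Lena has the best pairwise record.

Lena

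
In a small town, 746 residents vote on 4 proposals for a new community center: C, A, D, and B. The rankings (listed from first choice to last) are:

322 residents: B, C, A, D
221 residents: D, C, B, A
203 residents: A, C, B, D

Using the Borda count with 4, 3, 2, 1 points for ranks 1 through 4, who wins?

C: 322·3 + 221·3 + 203·3 = 2238
A: 322·2 + 221·1 + 203·4 = 1677
D: 322·1 + 221·4 + 203·1 = 1409
B: 322·4 + 221·2 + 203·2 = 2136
C has the highest Borda score (2238).

C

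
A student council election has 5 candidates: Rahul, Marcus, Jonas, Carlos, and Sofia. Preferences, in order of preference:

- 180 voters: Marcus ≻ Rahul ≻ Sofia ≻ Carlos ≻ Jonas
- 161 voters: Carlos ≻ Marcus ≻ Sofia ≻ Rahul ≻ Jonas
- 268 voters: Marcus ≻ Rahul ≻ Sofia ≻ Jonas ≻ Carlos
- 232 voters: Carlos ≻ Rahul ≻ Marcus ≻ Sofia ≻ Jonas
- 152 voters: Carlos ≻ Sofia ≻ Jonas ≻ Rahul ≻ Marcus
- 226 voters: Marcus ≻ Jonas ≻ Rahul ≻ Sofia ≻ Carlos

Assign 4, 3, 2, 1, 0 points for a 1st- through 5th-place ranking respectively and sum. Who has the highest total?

Marcus

Rahul: 180·3 + 161·1 + 268·3 + 232·3 + 152·1 + 226·2 = 2805
Marcus: 180·4 + 161·3 + 268·4 + 232·2 + 152·0 + 226·4 = 3643
Jonas: 180·0 + 161·0 + 268·1 + 232·0 + 152·2 + 226·3 = 1250
Carlos: 180·1 + 161·4 + 268·0 + 232·4 + 152·4 + 226·0 = 2360
Sofia: 180·2 + 161·2 + 268·2 + 232·1 + 152·3 + 226·1 = 2132
Marcus has the highest Borda score (3643).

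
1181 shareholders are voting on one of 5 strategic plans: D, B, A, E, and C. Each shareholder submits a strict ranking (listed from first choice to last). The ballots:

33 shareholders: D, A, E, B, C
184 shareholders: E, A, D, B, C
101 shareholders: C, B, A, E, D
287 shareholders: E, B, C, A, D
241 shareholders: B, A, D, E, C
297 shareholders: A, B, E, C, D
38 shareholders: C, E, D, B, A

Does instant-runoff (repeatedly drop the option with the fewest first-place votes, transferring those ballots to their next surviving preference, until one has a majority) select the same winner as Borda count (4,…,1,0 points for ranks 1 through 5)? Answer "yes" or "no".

Instant-runoff — R1 D 33, B 241, A 297, E 471, C 139 (D out); R2 B 241, A 330, E 471, C 139 (C out); R3 B 342, A 330, E 509 (A out); R4 B 639, E 542 (B winner). Winner: B.
Borda — scores: D 1058, B 3274, A 3051, E 3000, C 1427. Winner: B.
The two methods agree.

yes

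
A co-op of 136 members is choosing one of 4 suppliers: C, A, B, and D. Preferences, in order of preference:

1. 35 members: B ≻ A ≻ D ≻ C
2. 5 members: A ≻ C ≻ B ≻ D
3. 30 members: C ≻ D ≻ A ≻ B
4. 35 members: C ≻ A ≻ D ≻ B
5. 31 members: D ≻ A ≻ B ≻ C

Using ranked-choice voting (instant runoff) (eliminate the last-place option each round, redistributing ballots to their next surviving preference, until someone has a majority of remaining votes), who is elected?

Round 1: C 65, A 5, B 35, D 31. Eliminate A.
Round 2: C 70, B 35, D 31. C has a majority.

C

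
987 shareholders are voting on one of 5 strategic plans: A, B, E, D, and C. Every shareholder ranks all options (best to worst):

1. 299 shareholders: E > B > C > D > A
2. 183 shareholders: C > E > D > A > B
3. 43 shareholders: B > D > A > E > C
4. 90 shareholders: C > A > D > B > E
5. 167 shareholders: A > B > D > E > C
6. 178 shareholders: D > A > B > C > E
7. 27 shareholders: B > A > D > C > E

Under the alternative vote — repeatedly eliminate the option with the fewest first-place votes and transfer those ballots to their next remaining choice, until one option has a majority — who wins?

D

Round 1: A 167, B 70, E 299, D 178, C 273. Eliminate B.
Round 2: A 194, E 299, D 221, C 273. Eliminate A.
Round 3: E 299, D 415, C 273. Eliminate C.
Round 4: E 482, D 505. D has a majority.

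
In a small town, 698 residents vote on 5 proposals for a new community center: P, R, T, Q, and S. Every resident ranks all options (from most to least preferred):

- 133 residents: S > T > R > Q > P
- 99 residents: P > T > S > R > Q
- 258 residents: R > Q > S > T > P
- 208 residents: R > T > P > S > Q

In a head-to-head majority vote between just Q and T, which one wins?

T

Voters preferring Q to T: 258; preferring T to Q: 440.
T wins the head-to-head.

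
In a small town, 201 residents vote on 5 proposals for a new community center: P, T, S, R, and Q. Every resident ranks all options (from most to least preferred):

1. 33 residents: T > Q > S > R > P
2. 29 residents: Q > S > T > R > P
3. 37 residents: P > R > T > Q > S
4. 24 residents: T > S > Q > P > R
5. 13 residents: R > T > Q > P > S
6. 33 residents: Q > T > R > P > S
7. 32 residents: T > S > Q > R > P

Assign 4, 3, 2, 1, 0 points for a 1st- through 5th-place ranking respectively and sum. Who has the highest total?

P: 33·0 + 29·0 + 37·4 + 24·1 + 13·1 + 33·1 + 32·0 = 218
T: 33·4 + 29·2 + 37·2 + 24·4 + 13·3 + 33·3 + 32·4 = 626
S: 33·2 + 29·3 + 37·0 + 24·3 + 13·0 + 33·0 + 32·3 = 321
R: 33·1 + 29·1 + 37·3 + 24·0 + 13·4 + 33·2 + 32·1 = 323
Q: 33·3 + 29·4 + 37·1 + 24·2 + 13·2 + 33·4 + 32·2 = 522
T has the highest Borda score (626).

T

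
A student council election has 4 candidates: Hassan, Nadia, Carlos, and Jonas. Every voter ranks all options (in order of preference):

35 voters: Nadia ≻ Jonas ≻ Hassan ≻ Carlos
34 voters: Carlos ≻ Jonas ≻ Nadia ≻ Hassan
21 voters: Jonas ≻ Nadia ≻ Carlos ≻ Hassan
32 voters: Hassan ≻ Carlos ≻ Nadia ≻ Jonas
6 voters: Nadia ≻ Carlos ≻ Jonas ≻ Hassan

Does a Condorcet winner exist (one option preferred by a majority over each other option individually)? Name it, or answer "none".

none

Checking pairwise contests:
Nadia beats Hassan 96–32.
Carlos beats Nadia 66–62.
Hassan beats Carlos 67–61.
Nadia beats Jonas 73–55.
Every option loses at least one head-to-head, so there is no Condorcet winner.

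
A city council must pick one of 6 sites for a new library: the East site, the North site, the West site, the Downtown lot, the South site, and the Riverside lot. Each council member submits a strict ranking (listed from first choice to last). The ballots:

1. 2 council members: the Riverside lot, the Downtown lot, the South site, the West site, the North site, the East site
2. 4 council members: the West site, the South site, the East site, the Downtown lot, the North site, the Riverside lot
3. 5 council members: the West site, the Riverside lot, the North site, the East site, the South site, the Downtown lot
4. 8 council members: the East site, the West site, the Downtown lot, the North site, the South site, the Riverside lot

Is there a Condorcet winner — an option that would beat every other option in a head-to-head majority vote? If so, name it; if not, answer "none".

the West site

the West site vs the East site: 11–8 for the West site.
the West site vs the North site: 19–0 for the West site.
the West site vs the Downtown lot: 17–2 for the West site.
the West site vs the South site: 17–2 for the West site.
the West site vs the Riverside lot: 17–2 for the West site.
the West site beats every other option head-to-head.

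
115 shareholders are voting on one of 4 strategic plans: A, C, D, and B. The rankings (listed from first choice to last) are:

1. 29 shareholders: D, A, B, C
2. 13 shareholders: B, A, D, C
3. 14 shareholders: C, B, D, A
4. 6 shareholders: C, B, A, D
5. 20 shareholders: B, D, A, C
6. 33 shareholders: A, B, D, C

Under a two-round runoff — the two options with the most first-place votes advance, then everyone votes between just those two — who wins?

Round 1 first-place votes: A 33, C 20, D 29, B 33.
B and A advance.
Runoff: B is preferred to A by 53 voters; A by 62.
A wins the runoff.

A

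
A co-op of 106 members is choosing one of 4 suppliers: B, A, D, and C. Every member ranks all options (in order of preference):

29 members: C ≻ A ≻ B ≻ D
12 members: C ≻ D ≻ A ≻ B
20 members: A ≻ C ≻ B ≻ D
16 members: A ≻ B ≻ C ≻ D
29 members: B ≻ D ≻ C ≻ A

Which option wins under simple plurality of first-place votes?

C

First-place votes: B 29, A 36, D 0, C 41.
C has the most first-place votes.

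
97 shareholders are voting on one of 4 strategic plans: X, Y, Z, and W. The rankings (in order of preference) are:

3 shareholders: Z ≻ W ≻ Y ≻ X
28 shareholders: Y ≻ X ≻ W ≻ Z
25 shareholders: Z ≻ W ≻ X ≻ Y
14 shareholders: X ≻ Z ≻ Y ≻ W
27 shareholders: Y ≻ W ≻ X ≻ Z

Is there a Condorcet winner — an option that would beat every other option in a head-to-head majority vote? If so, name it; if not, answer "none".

Y

Y vs X: 58–39 for Y.
Y vs Z: 55–42 for Y.
Y vs W: 69–28 for Y.
Y beats every other option head-to-head.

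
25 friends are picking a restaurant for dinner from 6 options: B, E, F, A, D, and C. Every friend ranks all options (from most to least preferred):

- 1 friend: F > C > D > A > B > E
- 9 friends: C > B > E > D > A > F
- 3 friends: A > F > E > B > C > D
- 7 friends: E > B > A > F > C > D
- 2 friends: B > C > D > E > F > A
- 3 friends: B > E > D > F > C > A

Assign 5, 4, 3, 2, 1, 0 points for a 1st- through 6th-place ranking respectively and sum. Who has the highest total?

B: 1·1 + 9·4 + 3·2 + 7·4 + 2·5 + 3·5 = 96
E: 1·0 + 9·3 + 3·3 + 7·5 + 2·2 + 3·4 = 87
F: 1·5 + 9·0 + 3·4 + 7·2 + 2·1 + 3·2 = 39
A: 1·2 + 9·1 + 3·5 + 7·3 + 2·0 + 3·0 = 47
D: 1·3 + 9·2 + 3·0 + 7·0 + 2·3 + 3·3 = 36
C: 1·4 + 9·5 + 3·1 + 7·1 + 2·4 + 3·1 = 70
B has the highest Borda score (96).

B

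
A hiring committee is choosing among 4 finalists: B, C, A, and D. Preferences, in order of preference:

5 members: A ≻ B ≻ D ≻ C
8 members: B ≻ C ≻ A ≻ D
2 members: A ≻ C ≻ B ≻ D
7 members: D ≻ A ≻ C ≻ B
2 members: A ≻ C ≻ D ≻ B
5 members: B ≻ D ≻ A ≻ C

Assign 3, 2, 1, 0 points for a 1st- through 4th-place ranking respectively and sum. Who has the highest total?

A

B: 5·2 + 8·3 + 2·1 + 7·0 + 2·0 + 5·3 = 51
C: 5·0 + 8·2 + 2·2 + 7·1 + 2·2 + 5·0 = 31
A: 5·3 + 8·1 + 2·3 + 7·2 + 2·3 + 5·1 = 54
D: 5·1 + 8·0 + 2·0 + 7·3 + 2·1 + 5·2 = 38
A has the highest Borda score (54).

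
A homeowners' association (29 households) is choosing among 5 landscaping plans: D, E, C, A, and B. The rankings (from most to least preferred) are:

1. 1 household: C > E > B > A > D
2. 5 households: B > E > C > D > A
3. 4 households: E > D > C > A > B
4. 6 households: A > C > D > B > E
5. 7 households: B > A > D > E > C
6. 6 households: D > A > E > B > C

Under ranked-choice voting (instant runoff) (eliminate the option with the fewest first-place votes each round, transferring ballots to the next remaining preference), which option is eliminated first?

C

Round 1: D 6, E 4, C 1, A 6, B 12. Eliminate C.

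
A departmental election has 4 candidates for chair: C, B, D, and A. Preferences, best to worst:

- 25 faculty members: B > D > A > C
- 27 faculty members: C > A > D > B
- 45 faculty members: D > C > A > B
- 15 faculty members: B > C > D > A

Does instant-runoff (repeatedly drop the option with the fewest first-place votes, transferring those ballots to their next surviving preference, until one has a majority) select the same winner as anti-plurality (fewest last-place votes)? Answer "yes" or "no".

Instant-runoff — R1 C 27, B 40, D 45, A 0 (A out); R2 C 27, B 40, D 45 (C out); R3 B 40, D 72 (D winner). Winner: D.
Anti-plurality — last-place votes: C 25, B 72, D 0, A 15. Winner: D.
The two methods agree.

yes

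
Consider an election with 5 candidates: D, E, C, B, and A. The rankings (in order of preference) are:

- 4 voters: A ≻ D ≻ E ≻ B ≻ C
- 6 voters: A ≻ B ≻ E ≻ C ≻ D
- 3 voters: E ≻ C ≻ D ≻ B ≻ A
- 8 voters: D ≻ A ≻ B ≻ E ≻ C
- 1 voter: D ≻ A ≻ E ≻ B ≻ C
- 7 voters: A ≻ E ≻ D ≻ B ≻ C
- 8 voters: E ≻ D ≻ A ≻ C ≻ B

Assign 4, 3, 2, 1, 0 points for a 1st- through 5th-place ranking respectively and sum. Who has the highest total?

D: 4·3 + 6·0 + 3·2 + 8·4 + 1·4 + 7·2 + 8·3 = 92
E: 4·2 + 6·2 + 3·4 + 8·1 + 1·2 + 7·3 + 8·4 = 95
C: 4·0 + 6·1 + 3·3 + 8·0 + 1·0 + 7·0 + 8·1 = 23
B: 4·1 + 6·3 + 3·1 + 8·2 + 1·1 + 7·1 + 8·0 = 49
A: 4·4 + 6·4 + 3·0 + 8·3 + 1·3 + 7·4 + 8·2 = 111
A has the highest Borda score (111).

A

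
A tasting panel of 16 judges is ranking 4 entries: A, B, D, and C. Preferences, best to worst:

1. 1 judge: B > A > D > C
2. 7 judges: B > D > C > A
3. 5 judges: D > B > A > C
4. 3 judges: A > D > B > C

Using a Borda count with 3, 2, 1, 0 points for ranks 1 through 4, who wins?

B

A: 1·2 + 7·0 + 5·1 + 3·3 = 16
B: 1·3 + 7·3 + 5·2 + 3·1 = 37
D: 1·1 + 7·2 + 5·3 + 3·2 = 36
C: 1·0 + 7·1 + 5·0 + 3·0 = 7
B has the highest Borda score (37).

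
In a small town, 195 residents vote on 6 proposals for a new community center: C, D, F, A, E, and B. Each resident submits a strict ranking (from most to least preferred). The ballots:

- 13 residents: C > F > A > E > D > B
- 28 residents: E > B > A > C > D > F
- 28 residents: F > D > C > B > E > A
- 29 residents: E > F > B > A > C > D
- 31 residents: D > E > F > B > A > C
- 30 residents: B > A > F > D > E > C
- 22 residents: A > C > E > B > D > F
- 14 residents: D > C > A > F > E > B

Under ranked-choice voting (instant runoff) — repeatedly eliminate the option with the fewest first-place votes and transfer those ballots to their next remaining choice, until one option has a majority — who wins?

E

Round 1: C 13, D 45, F 28, A 22, E 57, B 30. Eliminate C.
Round 2: D 45, F 41, A 22, E 57, B 30. Eliminate A.
Round 3: D 45, F 41, E 79, B 30. Eliminate B.
Round 4: D 45, F 71, E 79. Eliminate D.
Round 5: F 85, E 110. E has a majority.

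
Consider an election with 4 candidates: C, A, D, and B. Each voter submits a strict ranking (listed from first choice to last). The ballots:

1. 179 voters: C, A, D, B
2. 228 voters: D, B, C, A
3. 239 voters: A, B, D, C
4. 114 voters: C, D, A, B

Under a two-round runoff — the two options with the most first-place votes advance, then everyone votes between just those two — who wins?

C

Round 1 first-place votes: C 293, A 239, D 228, B 0.
C and A advance.
Runoff: C is preferred to A by 521 voters; A by 239.
C wins the runoff.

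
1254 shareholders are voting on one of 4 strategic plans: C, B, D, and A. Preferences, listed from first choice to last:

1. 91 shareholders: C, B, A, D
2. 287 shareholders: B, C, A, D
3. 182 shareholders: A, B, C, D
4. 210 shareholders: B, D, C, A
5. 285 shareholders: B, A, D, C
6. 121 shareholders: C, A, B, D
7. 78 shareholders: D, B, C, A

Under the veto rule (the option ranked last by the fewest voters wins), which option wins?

Last-place votes: C 285, B 0, D 681, A 288.
B is ranked last by the fewest voters, so B wins.

B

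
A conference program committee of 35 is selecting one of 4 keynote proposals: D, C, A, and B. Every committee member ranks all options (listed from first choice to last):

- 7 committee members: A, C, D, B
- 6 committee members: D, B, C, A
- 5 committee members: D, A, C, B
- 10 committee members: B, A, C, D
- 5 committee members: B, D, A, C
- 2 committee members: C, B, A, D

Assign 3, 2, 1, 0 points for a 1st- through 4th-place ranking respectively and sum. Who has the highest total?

D: 7·1 + 6·3 + 5·3 + 10·0 + 5·2 + 2·0 = 50
C: 7·2 + 6·1 + 5·1 + 10·1 + 5·0 + 2·3 = 41
A: 7·3 + 6·0 + 5·2 + 10·2 + 5·1 + 2·1 = 58
B: 7·0 + 6·2 + 5·0 + 10·3 + 5·3 + 2·2 = 61
B has the highest Borda score (61).

B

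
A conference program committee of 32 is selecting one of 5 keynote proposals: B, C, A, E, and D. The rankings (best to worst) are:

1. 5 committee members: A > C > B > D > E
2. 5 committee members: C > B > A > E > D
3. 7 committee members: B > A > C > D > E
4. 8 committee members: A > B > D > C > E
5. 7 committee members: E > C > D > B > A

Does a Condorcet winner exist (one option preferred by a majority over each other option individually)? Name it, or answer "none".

Checking pairwise contests:
C beats B 17–15.
A beats C 20–12.
B beats A 19–13.
B beats E 25–7.
B beats D 25–7.
Every option loses at least one head-to-head, so there is no Condorcet winner.

none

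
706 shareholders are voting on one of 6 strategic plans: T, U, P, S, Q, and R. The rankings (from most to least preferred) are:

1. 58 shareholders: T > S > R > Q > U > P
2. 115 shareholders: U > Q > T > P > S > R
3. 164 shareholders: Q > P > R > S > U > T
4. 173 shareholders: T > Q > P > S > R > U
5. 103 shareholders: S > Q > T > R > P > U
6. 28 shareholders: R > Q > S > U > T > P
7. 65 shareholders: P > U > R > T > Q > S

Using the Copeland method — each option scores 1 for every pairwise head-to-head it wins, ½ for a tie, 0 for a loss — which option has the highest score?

T: beats P, S, and R; loses to U and Q → score 3.
U: beats T; loses to P, S, Q, and R → score 1.
P: beats U, S, and R; loses to T and Q → score 3.
S: beats U and R; loses to T, P, and Q → score 2.
Q: beats T, U, P, S, and R → score 5.
R: beats U; loses to T, P, S, and Q → score 1.
Q has the best pairwise record.

Q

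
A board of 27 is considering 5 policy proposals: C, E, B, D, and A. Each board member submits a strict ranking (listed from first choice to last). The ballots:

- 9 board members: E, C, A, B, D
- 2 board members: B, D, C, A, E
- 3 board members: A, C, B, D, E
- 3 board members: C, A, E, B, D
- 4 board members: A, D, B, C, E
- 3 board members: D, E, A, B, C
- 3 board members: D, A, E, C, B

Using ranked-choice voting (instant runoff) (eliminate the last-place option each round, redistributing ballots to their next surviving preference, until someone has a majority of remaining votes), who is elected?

Round 1: C 3, E 9, B 2, D 6, A 7. Eliminate B.
Round 2: C 3, E 9, D 8, A 7. Eliminate C.
Round 3: E 9, D 8, A 10. Eliminate D.
Round 4: E 12, A 15. A has a majority.

A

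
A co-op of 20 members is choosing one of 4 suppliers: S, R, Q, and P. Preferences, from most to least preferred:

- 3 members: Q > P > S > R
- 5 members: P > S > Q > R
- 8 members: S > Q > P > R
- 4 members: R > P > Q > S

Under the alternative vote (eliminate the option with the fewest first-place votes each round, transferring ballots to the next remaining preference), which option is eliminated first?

Round 1: S 8, R 4, Q 3, P 5. Eliminate Q.

Q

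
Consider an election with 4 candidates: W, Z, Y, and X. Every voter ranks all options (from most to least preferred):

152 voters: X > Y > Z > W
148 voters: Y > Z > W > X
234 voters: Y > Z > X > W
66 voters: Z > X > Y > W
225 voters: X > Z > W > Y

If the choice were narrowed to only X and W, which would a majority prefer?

Voters preferring X to W: 677; preferring W to X: 148.
X wins the head-to-head.

X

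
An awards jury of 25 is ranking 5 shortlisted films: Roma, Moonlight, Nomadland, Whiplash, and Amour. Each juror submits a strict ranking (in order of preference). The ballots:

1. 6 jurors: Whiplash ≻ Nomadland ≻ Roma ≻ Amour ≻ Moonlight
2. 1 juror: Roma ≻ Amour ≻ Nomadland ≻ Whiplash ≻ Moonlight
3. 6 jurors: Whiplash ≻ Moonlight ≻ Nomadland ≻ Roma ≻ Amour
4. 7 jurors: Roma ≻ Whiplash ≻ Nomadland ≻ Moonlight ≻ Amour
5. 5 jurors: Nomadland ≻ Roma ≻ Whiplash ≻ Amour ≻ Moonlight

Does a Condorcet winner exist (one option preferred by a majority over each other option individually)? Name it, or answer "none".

none

Checking pairwise contests:
Nomadland beats Roma 17–8.
Roma beats Moonlight 19–6.
Whiplash beats Nomadland 19–6.
Roma beats Whiplash 13–12.
Roma beats Amour 25–0.
Every option loses at least one head-to-head, so there is no Condorcet winner.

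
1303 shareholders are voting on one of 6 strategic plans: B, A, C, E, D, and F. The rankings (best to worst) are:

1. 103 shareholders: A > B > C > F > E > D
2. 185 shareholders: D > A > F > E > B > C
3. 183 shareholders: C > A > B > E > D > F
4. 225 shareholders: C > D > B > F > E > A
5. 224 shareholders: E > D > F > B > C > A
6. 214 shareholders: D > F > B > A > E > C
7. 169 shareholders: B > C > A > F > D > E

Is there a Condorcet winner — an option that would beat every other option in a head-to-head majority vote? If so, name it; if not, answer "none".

none

Checking pairwise contests:
D beats B 848–455.
B beats A 832–471.
B beats C 895–408.
B beats E 894–409.
C beats D 680–623.
B beats F 680–623.
Every option loses at least one head-to-head, so there is no Condorcet winner.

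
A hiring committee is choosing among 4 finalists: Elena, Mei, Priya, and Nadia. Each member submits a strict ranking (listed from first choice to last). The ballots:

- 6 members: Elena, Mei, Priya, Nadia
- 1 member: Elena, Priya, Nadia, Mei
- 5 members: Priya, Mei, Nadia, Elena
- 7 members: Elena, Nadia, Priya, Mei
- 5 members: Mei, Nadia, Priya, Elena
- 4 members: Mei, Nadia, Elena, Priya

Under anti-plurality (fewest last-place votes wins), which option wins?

Priya

Last-place votes: Elena 10, Mei 8, Priya 4, Nadia 6.
Priya is ranked last by the fewest voters, so Priya wins.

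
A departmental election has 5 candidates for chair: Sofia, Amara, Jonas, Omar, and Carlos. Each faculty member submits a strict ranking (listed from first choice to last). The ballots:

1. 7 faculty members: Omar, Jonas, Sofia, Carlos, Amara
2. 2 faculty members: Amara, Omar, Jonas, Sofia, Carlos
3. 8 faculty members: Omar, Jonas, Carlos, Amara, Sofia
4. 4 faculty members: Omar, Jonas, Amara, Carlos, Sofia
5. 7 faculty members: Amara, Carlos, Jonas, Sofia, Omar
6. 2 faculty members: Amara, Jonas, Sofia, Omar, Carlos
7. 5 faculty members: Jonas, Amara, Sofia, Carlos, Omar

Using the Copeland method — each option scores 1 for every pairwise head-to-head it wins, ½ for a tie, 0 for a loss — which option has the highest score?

Omar

Sofia: loses to Amara, Jonas, Omar, and Carlos → score 0.
Amara: beats Sofia and Carlos; loses to Jonas and Omar → score 2.
Jonas: beats Sofia, Amara, and Carlos; loses to Omar → score 3.
Omar: beats Sofia, Amara, Jonas, and Carlos → score 4.
Carlos: beats Sofia; loses to Amara, Jonas, and Omar → score 1.
Omar has the best pairwise record.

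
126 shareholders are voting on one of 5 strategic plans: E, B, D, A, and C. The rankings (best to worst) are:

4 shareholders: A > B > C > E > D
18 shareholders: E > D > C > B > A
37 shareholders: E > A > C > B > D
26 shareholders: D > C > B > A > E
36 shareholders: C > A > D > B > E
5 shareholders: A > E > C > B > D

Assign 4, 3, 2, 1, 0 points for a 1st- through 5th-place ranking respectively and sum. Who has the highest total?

C

E: 4·1 + 18·4 + 37·4 + 26·0 + 36·0 + 5·3 = 239
B: 4·3 + 18·1 + 37·1 + 26·2 + 36·1 + 5·1 = 160
D: 4·0 + 18·3 + 37·0 + 26·4 + 36·2 + 5·0 = 230
A: 4·4 + 18·0 + 37·3 + 26·1 + 36·3 + 5·4 = 281
C: 4·2 + 18·2 + 37·2 + 26·3 + 36·4 + 5·2 = 350
C has the highest Borda score (350).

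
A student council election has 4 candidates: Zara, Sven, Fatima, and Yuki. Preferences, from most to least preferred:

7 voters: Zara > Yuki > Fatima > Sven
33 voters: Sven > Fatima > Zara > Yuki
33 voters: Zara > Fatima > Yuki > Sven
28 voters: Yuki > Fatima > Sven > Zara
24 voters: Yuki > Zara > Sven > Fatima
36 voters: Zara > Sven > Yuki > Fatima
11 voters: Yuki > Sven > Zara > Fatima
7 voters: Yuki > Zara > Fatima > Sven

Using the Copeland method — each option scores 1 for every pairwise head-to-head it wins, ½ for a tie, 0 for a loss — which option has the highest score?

Zara

Zara: beats Sven, Fatima, and Yuki → score 3.
Sven: beats Fatima; loses to Zara and Yuki → score 1.
Fatima: loses to Zara, Sven, and Yuki → score 0.
Yuki: beats Sven and Fatima; loses to Zara → score 2.
Zara has the best pairwise record.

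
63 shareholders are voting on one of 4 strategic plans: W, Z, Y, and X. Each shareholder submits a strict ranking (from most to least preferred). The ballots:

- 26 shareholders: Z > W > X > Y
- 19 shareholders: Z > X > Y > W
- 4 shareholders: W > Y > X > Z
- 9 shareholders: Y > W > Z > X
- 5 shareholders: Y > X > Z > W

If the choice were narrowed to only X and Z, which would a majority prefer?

Voters preferring X to Z: 9; preferring Z to X: 54.
Z wins the head-to-head.

Z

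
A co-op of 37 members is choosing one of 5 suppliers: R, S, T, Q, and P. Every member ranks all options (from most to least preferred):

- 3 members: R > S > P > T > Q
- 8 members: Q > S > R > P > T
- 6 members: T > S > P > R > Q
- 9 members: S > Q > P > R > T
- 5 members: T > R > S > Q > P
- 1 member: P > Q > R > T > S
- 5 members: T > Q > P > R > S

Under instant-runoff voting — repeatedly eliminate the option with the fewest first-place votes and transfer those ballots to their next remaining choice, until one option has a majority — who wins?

S

Round 1: R 3, S 9, T 16, Q 8, P 1. Eliminate P.
Round 2: R 3, S 9, T 16, Q 9. Eliminate R.
Round 3: S 12, T 16, Q 9. Eliminate Q.
Round 4: S 20, T 17. S has a majority.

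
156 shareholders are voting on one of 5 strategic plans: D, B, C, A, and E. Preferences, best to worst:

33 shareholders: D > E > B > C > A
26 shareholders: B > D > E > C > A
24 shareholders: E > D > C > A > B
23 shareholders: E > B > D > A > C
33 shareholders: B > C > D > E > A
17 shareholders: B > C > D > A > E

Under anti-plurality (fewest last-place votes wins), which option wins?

Last-place votes: D 0, B 24, C 23, A 92, E 17.
D is ranked last by the fewest voters, so D wins.

D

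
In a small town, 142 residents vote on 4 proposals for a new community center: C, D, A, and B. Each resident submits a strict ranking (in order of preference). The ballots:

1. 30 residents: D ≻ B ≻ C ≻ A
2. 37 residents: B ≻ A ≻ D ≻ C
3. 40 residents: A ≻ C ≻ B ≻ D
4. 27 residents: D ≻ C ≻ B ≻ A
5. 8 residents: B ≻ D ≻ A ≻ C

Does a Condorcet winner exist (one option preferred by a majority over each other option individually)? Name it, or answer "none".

B vs C: 75–67 for B.
B vs D: 85–57 for B.
B vs A: 102–40 for B.
B beats every other option head-to-head.

B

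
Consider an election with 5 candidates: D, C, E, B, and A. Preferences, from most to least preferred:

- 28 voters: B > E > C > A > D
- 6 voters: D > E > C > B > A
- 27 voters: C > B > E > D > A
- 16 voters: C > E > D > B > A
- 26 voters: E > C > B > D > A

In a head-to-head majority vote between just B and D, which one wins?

Voters preferring B to D: 81; preferring D to B: 22.
B wins the head-to-head.

B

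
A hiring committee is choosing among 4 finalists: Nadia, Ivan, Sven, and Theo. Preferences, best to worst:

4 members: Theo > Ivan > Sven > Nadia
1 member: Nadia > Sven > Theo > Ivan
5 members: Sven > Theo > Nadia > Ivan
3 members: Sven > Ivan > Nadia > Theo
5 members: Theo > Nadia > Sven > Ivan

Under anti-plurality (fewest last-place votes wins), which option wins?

Last-place votes: Nadia 4, Ivan 11, Sven 0, Theo 3.
Sven is ranked last by the fewest voters, so Sven wins.

Sven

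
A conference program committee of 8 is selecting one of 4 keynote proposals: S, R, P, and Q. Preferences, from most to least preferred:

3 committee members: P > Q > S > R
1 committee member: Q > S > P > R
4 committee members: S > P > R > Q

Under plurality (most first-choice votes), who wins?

S

First-place votes: S 4, R 0, P 3, Q 1.
S has the most first-place votes.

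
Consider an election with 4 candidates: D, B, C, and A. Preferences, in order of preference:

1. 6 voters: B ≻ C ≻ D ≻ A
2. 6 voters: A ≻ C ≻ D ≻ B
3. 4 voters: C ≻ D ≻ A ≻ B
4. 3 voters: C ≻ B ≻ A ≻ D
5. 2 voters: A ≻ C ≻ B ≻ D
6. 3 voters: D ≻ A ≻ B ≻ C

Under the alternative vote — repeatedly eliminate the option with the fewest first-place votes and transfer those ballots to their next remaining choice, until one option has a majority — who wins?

C

Round 1: D 3, B 6, C 7, A 8. Eliminate D.
Round 2: B 6, C 7, A 11. Eliminate B.
Round 3: C 13, A 11. C has a majority.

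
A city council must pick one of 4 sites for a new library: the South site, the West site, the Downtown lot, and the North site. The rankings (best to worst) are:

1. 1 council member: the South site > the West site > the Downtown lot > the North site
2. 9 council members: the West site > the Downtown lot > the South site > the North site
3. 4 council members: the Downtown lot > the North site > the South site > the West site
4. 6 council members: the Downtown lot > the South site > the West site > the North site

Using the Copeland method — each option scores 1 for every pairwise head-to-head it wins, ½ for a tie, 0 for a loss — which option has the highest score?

the South site: beats the West site and the North site; loses to the Downtown lot → score 2.
the West site: beats the North site; ties the Downtown lot; loses to the South site → score 1.5.
the Downtown lot: beats the South site and the North site; ties the West site → score 2.5.
the North site: loses to the South site, the West site, and the Downtown lot → score 0.
the Downtown lot has the best pairwise record.

the Downtown lot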